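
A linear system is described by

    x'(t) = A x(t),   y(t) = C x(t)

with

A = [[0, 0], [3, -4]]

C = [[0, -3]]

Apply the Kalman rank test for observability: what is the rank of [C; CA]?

CA = [[-9, 12]]
Observability matrix O = [C; CA] = [[0, -3], [-9, 12]]
det(O) = 0·12 - (-3)·(-9) = 0 - 27 = -27 ≠ 0, so rank(O) = 2.
rank(O) = 2 = n, so the pair (A, C) is completely observable.

2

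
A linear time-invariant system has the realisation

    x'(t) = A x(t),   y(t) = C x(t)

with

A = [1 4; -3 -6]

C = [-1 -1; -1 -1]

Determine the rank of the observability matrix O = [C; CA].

1

CA = [[2, 2], [2, 2]]
Observability matrix O = [C; CA] = [[-1, -1], [-1, -1], [2, 2], [2, 2]]
Every row of O is a scalar multiple of row 1 = [-1, -1] (multipliers 1, 1, -2, -2), so the rows span a one-dimensional space.
O ≠ 0, hence rank(O) = 1.
rank(O) = 1 < n = 2, so the pair (A, C) is not completely observable.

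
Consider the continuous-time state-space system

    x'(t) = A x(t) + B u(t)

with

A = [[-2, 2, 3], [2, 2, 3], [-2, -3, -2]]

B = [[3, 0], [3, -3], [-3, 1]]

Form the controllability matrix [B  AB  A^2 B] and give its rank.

3

AB = [[-9, -3], [3, -3], [-9, 7]]
A^2B = [[-3, 21], [-39, 9], [27, 1]]
Controllability matrix C = [B  AB  A^2B] = [[3, 0, -9, -3, -3, 21], [3, -3, 3, -3, -39, 9], [-3, 1, -9, 7, 27, 1]]
Take the 3×3 submatrix of C formed by columns 1, 2, 3: [[3, 0, -9], [3, -3, 3], [-3, 1, -9]]. Its determinant is 3·((-3)·(-9) - 3·1) - 0·(3·(-9) - 3·(-3)) + (-9)·(3·1 - (-3)·(-3)) = 3·24 - 0·(-18) + (-9)·(-6) = 126 ≠ 0.
So rank(C) ≥ 3; since C has 3 rows, rank(C) = 3.
rank(C) = 3 = n, so the pair (A, B) is completely controllable.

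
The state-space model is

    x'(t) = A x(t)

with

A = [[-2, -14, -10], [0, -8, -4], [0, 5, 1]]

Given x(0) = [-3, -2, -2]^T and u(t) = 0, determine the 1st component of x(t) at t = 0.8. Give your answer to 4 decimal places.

det(sI - A) = s^3 - (tr A)s^2 + (M11 + M22 + M33)s - det A, where Mii is the 2×2 principal minor of A obtained by deleting row i and column i.
tr A = (-2) + (-8) + 1 = -9; M11 = (-8)·1 - (-4)·5 = -8 - (-20) = 12; M22 = (-2)·1 - (-10)·0 = -2 - 0 = -2; M33 = (-2)·(-8) - (-14)·0 = 16 - 0 = 16; sum of minors = 26.
det A = (-2)·((-8)·1 - (-4)·5) - (-14)·(0·1 - (-4)·0) + (-10)·(0·5 - (-8)·0) = (-2)·12 - (-14)·0 + (-10)·0 = -24.
So p(s) = det(sI - A) = s^3 + 9s^2 + 26s + 24.
Rational-root test: any integer root divides 24. Testing small divisors, s = -2 works: p(-2) = -8 + 36 + (-52) + 24 = 0, so (s + 2) is a factor.
Dividing, p(s) = (s + 2)(s^2 + 7s + 12).
Factor s^2 + 7s + 12: two numbers with sum -7 and product 12 are -3 and -4, so s^2 + 7s + 12 = (s + 3)(s + 4).
Hence p(s) = (s + 2) (s + 3) (s + 4), with roots -4, -3, -2.
The eigenvalues -4, -3, -2 are distinct and real, so A is diagonalisable and x(t) = e^{At} x(0) = V diag(e^{λ_i t}) V^{-1} x(0), where the columns of V are the eigenvectors.
λ = -4: A - (-4)I = [[2, -14, -10], [0, -4, -4], [0, 5, 5]]. v must be orthogonal to every row; (row 1) × (row 2) = [16, 8, -8], so take v_1 = [2, 1, -1]^T.
λ = -3: A - (-3)I = [[1, -14, -10], [0, -5, -4], [0, 5, 4]]. v must be orthogonal to every row; (row 1) × (row 2) = [6, 4, -5], so take v_2 = [6, 4, -5]^T.
λ = -2: A - (-2)I = [[0, -14, -10], [0, -6, -4], [0, 5, 3]]. v must be orthogonal to every row; (row 1) × (row 2) = [-4, 0, 0], so take v_3 = [1, 0, 0]^T.
V = [v_1 v_2 v_3] = [[2, 6, 1], [1, 4, 0], [-1, -5, 0]] has det V = -1, so V^{-1} = adj(V)/det V = [[0, 5, 4], [0, -1, -1], [1, -4, -2]].
Modal coordinates z(0) = V^{-1} x(0): 0·(-3) + 5·(-2) + 4·(-2) = -18; 0·(-3) + (-1)·(-2) + (-1)·(-2) = 4; 1·(-3) + (-4)·(-2) + (-2)·(-2) = 9; so z(0) = [-18, 4, 9]^T.
x_1(t) = Σ_i (v_i)_1 · z_i(0) · e^{λ_i t} (row 1 of V times the modal terms).
x_1(0.8) = 2·(-18)·e^{-4·0.8} + 6·4·e^{-3·0.8} + 1·9·e^{-2·0.8} = (-36)·0.040762 + 24·0.090718 + 9·0.201897 = 2.5269.

2.5269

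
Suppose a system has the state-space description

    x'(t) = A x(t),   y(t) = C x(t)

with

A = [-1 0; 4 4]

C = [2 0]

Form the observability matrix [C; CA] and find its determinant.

CA = [[-2, 0]]
Observability matrix O = [C; CA] = [[2, 0], [-2, 0]]
det(O) = 2·0 - 0·(-2) = 0 - 0 = 0
Since det(O) = 0, rank(O) < 2 and the system is not completely observable.

0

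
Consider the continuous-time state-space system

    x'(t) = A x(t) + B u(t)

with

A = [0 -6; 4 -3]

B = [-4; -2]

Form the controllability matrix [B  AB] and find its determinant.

64

AB = [[12], [-10]]
Controllability matrix C = [B  AB] = [[-4, 12], [-2, -10]]
det(C) = (-4)·(-10) - 12·(-2) = 40 - (-24) = 64
Since det(C) ≠ 0, rank(C) = 2 and the system is completely controllable.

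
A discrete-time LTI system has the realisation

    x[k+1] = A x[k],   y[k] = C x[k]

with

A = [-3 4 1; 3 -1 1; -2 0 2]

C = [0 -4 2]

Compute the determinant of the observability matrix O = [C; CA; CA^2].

CA = [[-16, 4, 0]]
CA^2 = [[60, -68, -12]]
Observability matrix O = [C; CA; CA^2] = [[0, -4, 2], [-16, 4, 0], [60, -68, -12]]
Expanding along the first row, det(O) = 0·(4·(-12) - 0·(-68)) - (-4)·((-16)·(-12) - 0·60) + 2·((-16)·(-68) - 4·60) = 0·(-48) - (-4)·192 + 2·848 = 2464
Since det(O) ≠ 0, rank(O) = 3 and the system is completely observable.

2464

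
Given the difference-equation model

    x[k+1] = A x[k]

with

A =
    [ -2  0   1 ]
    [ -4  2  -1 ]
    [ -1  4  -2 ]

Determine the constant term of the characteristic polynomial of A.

Expand det(zI - A) for the 3×3 matrix.
p(z) = z^3 + 2z^2 + z + 14.
(Check: constant term = det(-A) = (-1)^3 det A = 14; coefficient of z^2 = -tr A = 2.)
The constant term is 14.

14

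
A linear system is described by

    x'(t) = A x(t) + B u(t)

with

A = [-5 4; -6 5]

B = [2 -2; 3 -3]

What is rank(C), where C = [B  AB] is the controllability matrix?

AB = [[2, -2], [3, -3]]
Controllability matrix C = [B  AB] = [[2, -2, 2, -2], [3, -3, 3, -3]]
Every column of C is a scalar multiple of column 1 = [2, 3] (multipliers 1, -1, 1, -1), so the columns span a one-dimensional space.
C ≠ 0, hence rank(C) = 1.
rank(C) = 1 < n = 2, so the pair (A, B) is not completely controllable.

1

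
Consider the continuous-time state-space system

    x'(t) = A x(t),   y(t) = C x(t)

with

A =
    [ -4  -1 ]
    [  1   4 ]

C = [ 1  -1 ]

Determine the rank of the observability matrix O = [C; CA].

CA = [[-5, -5]]
Observability matrix O = [C; CA] = [[1, -1], [-5, -5]]
det(O) = 1·(-5) - (-1)·(-5) = -5 - 5 = -10 ≠ 0, so rank(O) = 2.
rank(O) = 2 = n, so the pair (A, C) is completely observable.

2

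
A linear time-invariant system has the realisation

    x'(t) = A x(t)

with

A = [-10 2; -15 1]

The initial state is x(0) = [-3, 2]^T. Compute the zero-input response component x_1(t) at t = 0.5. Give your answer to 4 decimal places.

det(sI - A) = s^2 - (tr A)s + det A, with tr A = (-10) + 1 = -9 and det A = (-10)·1 - 2·(-15) = -10 - (-30) = 20.
So p(s) = det(sI - A) = s^2 + 9s + 20.
Factor s^2 + 9s + 20: two numbers with sum -9 and product 20 are -4 and -5, so s^2 + 9s + 20 = (s + 4)(s + 5).
Hence p(s) = (s + 4) (s + 5), with roots -5, -4.
The eigenvalues -5, -4 are distinct and real, so A is diagonalisable and x(t) = e^{At} x(0) = V diag(e^{λ_i t}) V^{-1} x(0), where the columns of V are the eigenvectors.
λ = -5: A - (-5)I = [[-5, 2], [-15, 6]]. Row 1 gives (-5)·v1 + 2·v2 = 0, so take v_1 = [2, 5]^T.
λ = -4: A - (-4)I = [[-6, 2], [-15, 5]]. Row 1 gives (-6)·v1 + 2·v2 = 0, so take v_2 = [-1, -3]^T.
V = [v_1 v_2] = [[2, -1], [5, -3]] has det V = -1, so V^{-1} = adj(V)/det V = [[3, -1], [5, -2]].
Modal coordinates z(0) = V^{-1} x(0): 3·(-3) + (-1)·2 = -11; 5·(-3) + (-2)·2 = -19; so z(0) = [-11, -19]^T.
x_1(t) = Σ_i (v_i)_1 · z_i(0) · e^{λ_i t} (row 1 of V times the modal terms).
x_1(0.5) = 2·(-11)·e^{-5·0.5} + (-1)·(-19)·e^{-4·0.5} = (-22)·0.082085 + 19·0.135335 = 0.7655.

0.7655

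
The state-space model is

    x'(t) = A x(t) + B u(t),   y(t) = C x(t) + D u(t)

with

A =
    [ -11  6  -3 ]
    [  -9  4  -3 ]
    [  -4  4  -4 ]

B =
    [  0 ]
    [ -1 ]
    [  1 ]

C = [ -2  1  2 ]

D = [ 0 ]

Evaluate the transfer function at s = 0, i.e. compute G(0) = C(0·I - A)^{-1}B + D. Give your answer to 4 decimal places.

-0.5500

G(0) = C(-A)^{-1}B + D = -C A^{-1} B + D.
det A = -40, so A^{-1} = (1/-40)·adj(A) = [[1/10, -3/10, 3/20], [3/5, -4/5, 3/20], [1/2, -1/2, -1/4]]
A^{-1} B = [9/20, 19/20, 1/4]^T
C A^{-1} B = 11/20
G(0) = D - C A^{-1} B = 0 - (11/20) = -11/20 ≈ -0.5500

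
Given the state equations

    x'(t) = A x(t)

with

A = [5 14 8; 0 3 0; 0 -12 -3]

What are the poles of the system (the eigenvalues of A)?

-3, 3, 5

det(sI - A) = s^3 - (tr A)s^2 + (M11 + M22 + M33)s - det A, where Mii is the 2×2 principal minor of A obtained by deleting row i and column i.
tr A = 5 + 3 + (-3) = 5; M11 = 3·(-3) - 0·(-12) = -9 - 0 = -9; M22 = 5·(-3) - 8·0 = -15 - 0 = -15; M33 = 5·3 - 14·0 = 15 - 0 = 15; sum of minors = -9.
det A = 5·(3·(-3) - 0·(-12)) - 14·(0·(-3) - 0·0) + 8·(0·(-12) - 3·0) = 5·(-9) - 14·0 + 8·0 = -45.
So p(s) = det(sI - A) = s^3 - 5s^2 - 9s + 45.
Rational-root test: any integer root divides 45. Testing small divisors, s = -3 works: p(-3) = -27 + (-45) + 27 + 45 = 0, so (s + 3) is a factor.
Dividing, p(s) = (s + 3)(s^2 - 8s + 15).
Factor s^2 - 8s + 15: two numbers with sum 8 and product 15 are 5 and 3, so s^2 - 8s + 15 = (s - 5)(s - 3).
Hence p(s) = (s - 5) (s - 3) (s + 3), with roots -3, 3, 5.
At least one eigenvalue has non-negative real part, so the system is not asymptotically stable.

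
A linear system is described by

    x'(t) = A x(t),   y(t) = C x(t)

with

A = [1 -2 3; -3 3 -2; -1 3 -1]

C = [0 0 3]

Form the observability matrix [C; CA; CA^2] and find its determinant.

513

CA = [[-3, 9, -3]]
CA^2 = [[-27, 24, -24]]
Observability matrix O = [C; CA; CA^2] = [[0, 0, 3], [-3, 9, -3], [-27, 24, -24]]
Expanding along the first row, det(O) = 0·(9·(-24) - (-3)·24) - 0·((-3)·(-24) - (-3)·(-27)) + 3·((-3)·24 - 9·(-27)) = 0·(-144) - 0·(-9) + 3·171 = 513
Since det(O) ≠ 0, rank(O) = 3 and the system is completely observable.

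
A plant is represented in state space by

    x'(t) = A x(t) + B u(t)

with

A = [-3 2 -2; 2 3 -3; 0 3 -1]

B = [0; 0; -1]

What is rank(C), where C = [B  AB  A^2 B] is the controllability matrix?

3

AB = [[2], [3], [1]]
A^2B = [[-2], [10], [8]]
Controllability matrix C = [B  AB  A^2B] = [[0, 2, -2], [0, 3, 10], [-1, 1, 8]]
det(C) = 0·(3·8 - 10·1) - 2·(0·8 - 10·(-1)) + (-2)·(0·1 - 3·(-1)) = 0·14 - 2·10 + (-2)·3 = -26 ≠ 0, so rank(C) = 3.
rank(C) = 3 = n, so the pair (A, B) is completely controllable.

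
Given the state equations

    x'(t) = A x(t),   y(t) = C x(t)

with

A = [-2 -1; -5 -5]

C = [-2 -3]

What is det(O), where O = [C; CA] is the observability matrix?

23

CA = [[19, 17]]
Observability matrix O = [C; CA] = [[-2, -3], [19, 17]]
det(O) = (-2)·17 - (-3)·19 = -34 - (-57) = 23
Since det(O) ≠ 0, rank(O) = 2 and the system is completely observable.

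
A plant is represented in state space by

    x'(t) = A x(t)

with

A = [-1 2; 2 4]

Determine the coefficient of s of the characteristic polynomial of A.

-3

For a 2×2 matrix, det(sI - A) = s^2 - (tr A)s + det A.
tr A = 3, det A = -8.
So p(s) = s^2 - 3s - 8.
The coefficient of s is -3.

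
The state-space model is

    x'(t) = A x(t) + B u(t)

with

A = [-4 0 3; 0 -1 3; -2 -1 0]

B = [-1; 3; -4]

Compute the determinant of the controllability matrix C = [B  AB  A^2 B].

AB = [[-8], [-15], [-1]]
A^2B = [[29], [12], [31]]
Controllability matrix C = [B  AB  A^2B] = [[-1, -8, 29], [3, -15, 12], [-4, -1, 31]]
Expanding along the first row, det(C) = (-1)·((-15)·31 - 12·(-1)) - (-8)·(3·31 - 12·(-4)) + 29·(3·(-1) - (-15)·(-4)) = (-1)·(-453) - (-8)·141 + 29·(-63) = -246
Since det(C) ≠ 0, rank(C) = 3 and the system is completely controllable.

-246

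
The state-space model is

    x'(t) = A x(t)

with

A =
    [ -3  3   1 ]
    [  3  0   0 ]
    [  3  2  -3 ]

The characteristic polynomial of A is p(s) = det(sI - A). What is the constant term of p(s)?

-33

Expand det(sI - A) for the 3×3 matrix.
p(s) = s^3 + 6s^2 - 3s - 33.
(Check: constant term = det(-A) = (-1)^3 det A = -33; coefficient of s^2 = -tr A = 6.)
The constant term is -33.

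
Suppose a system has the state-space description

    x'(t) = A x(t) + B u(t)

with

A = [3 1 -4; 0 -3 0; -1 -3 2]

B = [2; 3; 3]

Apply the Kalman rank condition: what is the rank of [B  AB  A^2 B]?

AB = [[-3], [-9], [-5]]
A^2B = [[2], [27], [20]]
Controllability matrix C = [B  AB  A^2B] = [[2, -3, 2], [3, -9, 27], [3, -5, 20]]
det(C) = 2·((-9)·20 - 27·(-5)) - (-3)·(3·20 - 27·3) + 2·(3·(-5) - (-9)·3) = 2·(-45) - (-3)·(-21) + 2·12 = -129 ≠ 0, so rank(C) = 3.
rank(C) = 3 = n, so the pair (A, B) is completely controllable.

3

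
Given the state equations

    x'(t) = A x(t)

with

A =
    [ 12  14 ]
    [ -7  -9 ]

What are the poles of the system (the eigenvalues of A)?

det(sI - A) = s^2 - (tr A)s + det A, with tr A = 12 + (-9) = 3 and det A = 12·(-9) - 14·(-7) = -108 - (-98) = -10.
So p(s) = det(sI - A) = s^2 - 3s - 10.
Factor s^2 - 3s - 10: two numbers with sum 3 and product -10 are 5 and -2, so s^2 - 3s - 10 = (s - 5)(s + 2).
Hence p(s) = (s - 5) (s + 2), with roots -2, 5.
At least one eigenvalue has non-negative real part, so the system is not asymptotically stable.

-2, 5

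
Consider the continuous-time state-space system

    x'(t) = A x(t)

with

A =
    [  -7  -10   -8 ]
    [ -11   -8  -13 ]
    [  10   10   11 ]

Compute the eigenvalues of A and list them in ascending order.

-4, -3, 3

det(sI - A) = s^3 - (tr A)s^2 + (M11 + M22 + M33)s - det A, where Mii is the 2×2 principal minor of A obtained by deleting row i and column i.
tr A = (-7) + (-8) + 11 = -4; M11 = (-8)·11 - (-13)·10 = -88 - (-130) = 42; M22 = (-7)·11 - (-8)·10 = -77 - (-80) = 3; M33 = (-7)·(-8) - (-10)·(-11) = 56 - 110 = -54; sum of minors = -9.
det A = (-7)·((-8)·11 - (-13)·10) - (-10)·((-11)·11 - (-13)·10) + (-8)·((-11)·10 - (-8)·10) = (-7)·42 - (-10)·9 + (-8)·(-30) = 36.
So p(s) = det(sI - A) = s^3 + 4s^2 - 9s - 36.
Rational-root test: any integer root divides -36. Testing small divisors, s = -3 works: p(-3) = -27 + 36 + 27 + (-36) = 0, so (s + 3) is a factor.
Dividing, p(s) = (s + 3)(s^2 + s - 12).
Factor s^2 + s - 12: two numbers with sum -1 and product -12 are 3 and -4, so s^2 + s - 12 = (s - 3)(s + 4).
Hence p(s) = (s - 3) (s + 3) (s + 4), with roots -4, -3, 3.
At least one eigenvalue has non-negative real part, so the system is not asymptotically stable.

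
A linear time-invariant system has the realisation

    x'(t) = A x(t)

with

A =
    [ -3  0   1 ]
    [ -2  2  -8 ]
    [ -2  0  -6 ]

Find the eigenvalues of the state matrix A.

det(sI - A) = s^3 - (tr A)s^2 + (M11 + M22 + M33)s - det A, where Mii is the 2×2 principal minor of A obtained by deleting row i and column i.
tr A = (-3) + 2 + (-6) = -7; M11 = 2·(-6) - (-8)·0 = -12 - 0 = -12; M22 = (-3)·(-6) - 1·(-2) = 18 - (-2) = 20; M33 = (-3)·2 - 0·(-2) = -6 - 0 = -6; sum of minors = 2.
det A = (-3)·(2·(-6) - (-8)·0) - 0·((-2)·(-6) - (-8)·(-2)) + 1·((-2)·0 - 2·(-2)) = (-3)·(-12) - 0·(-4) + 1·4 = 40.
So p(s) = det(sI - A) = s^3 + 7s^2 + 2s - 40.
Rational-root test: any integer root divides -40. Testing small divisors, s = 2 works: p(2) = 8 + 28 + 4 + (-40) = 0, so (s - 2) is a factor.
Dividing, p(s) = (s - 2)(s^2 + 9s + 20).
Factor s^2 + 9s + 20: two numbers with sum -9 and product 20 are -4 and -5, so s^2 + 9s + 20 = (s + 4)(s + 5).
Hence p(s) = (s - 2) (s + 4) (s + 5), with roots -5, -4, 2.
At least one eigenvalue has non-negative real part, so the system is not asymptotically stable.

-5, -4, 2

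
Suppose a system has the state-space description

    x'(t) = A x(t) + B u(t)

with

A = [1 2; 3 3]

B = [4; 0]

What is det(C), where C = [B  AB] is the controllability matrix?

48

AB = [[4], [12]]
Controllability matrix C = [B  AB] = [[4, 4], [0, 12]]
det(C) = 4·12 - 4·0 = 48 - 0 = 48
Since det(C) ≠ 0, rank(C) = 2 and the system is completely controllable.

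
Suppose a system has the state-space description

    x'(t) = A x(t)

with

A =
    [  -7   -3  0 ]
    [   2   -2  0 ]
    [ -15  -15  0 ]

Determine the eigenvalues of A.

det(sI - A) = s^3 - (tr A)s^2 + (M11 + M22 + M33)s - det A, where Mii is the 2×2 principal minor of A obtained by deleting row i and column i.
tr A = (-7) + (-2) + 0 = -9; M11 = (-2)·0 - 0·(-15) = 0 - 0 = 0; M22 = (-7)·0 - 0·(-15) = 0 - 0 = 0; M33 = (-7)·(-2) - (-3)·2 = 14 - (-6) = 20; sum of minors = 20.
det A = (-7)·((-2)·0 - 0·(-15)) - (-3)·(2·0 - 0·(-15)) + 0·(2·(-15) - (-2)·(-15)) = (-7)·0 - (-3)·0 + 0·(-60) = 0.
So p(s) = det(sI - A) = s^3 + 9s^2 + 20s.
The constant term is 0, so p(s) = s(s^2 + 9s + 20).
Factor s^2 + 9s + 20: two numbers with sum -9 and product 20 are -4 and -5, so s^2 + 9s + 20 = (s + 4)(s + 5).
Hence p(s) = s (s + 4) (s + 5), with roots -5, -4, 0.
At least one eigenvalue has non-negative real part, so the system is not asymptotically stable.

-5, -4, 0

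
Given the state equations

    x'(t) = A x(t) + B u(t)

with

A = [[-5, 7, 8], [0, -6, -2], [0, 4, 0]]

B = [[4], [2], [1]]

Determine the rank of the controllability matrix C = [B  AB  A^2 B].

AB = [[2], [-14], [8]]
A^2B = [[-44], [68], [-56]]
Controllability matrix C = [B  AB  A^2B] = [[4, 2, -44], [2, -14, 68], [1, 8, -56]]
The rows r1, r2, r3 of C are linearly dependent: -r1 + r2 + 2·r3 = 0 (check each entry), so rank(C) ≤ 2.
The 2×2 minor from rows 1, 2, columns 1, 2 is 4·(-14) - 2·2 = -56 - 4 = -60 ≠ 0, so rank(C) = 2.
rank(C) = 2 < n = 3, so the pair (A, B) is not completely controllable.

2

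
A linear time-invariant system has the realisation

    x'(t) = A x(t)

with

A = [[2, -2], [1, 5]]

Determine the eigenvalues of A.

det(sI - A) = s^2 - (tr A)s + det A, with tr A = 2 + 5 = 7 and det A = 2·5 - (-2)·1 = 10 - (-2) = 12.
So p(s) = det(sI - A) = s^2 - 7s + 12.
Factor s^2 - 7s + 12: two numbers with sum 7 and product 12 are 4 and 3, so s^2 - 7s + 12 = (s - 4)(s - 3).
Hence p(s) = (s - 4) (s - 3), with roots 3, 4.
At least one eigenvalue has non-negative real part, so the system is not asymptotically stable.

3, 4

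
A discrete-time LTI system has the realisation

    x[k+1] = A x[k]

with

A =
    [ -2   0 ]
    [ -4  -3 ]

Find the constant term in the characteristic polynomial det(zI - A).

For a 2×2 matrix, det(zI - A) = z^2 - (tr A)z + det A.
tr A = -5, det A = 6.
So p(z) = z^2 + 5z + 6.
The constant term is 6.

6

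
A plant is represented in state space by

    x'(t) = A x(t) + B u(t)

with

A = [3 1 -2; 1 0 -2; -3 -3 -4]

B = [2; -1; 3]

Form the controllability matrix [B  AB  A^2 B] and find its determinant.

AB = [[-1], [-4], [-15]]
A^2B = [[23], [29], [75]]
Controllability matrix C = [B  AB  A^2B] = [[2, -1, 23], [-1, -4, 29], [3, -15, 75]]
Expanding along the first row, det(C) = 2·((-4)·75 - 29·(-15)) - (-1)·((-1)·75 - 29·3) + 23·((-1)·(-15) - (-4)·3) = 2·135 - (-1)·(-162) + 23·27 = 729
Since det(C) ≠ 0, rank(C) = 3 and the system is completely controllable.

729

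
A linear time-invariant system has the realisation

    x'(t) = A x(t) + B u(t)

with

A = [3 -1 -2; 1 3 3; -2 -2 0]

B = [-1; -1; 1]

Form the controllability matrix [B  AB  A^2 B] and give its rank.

3

AB = [[-4], [-1], [4]]
A^2B = [[-19], [5], [10]]
Controllability matrix C = [B  AB  A^2B] = [[-1, -4, -19], [-1, -1, 5], [1, 4, 10]]
det(C) = (-1)·((-1)·10 - 5·4) - (-4)·((-1)·10 - 5·1) + (-19)·((-1)·4 - (-1)·1) = (-1)·(-30) - (-4)·(-15) + (-19)·(-3) = 27 ≠ 0, so rank(C) = 3.
rank(C) = 3 = n, so the pair (A, B) is completely controllable.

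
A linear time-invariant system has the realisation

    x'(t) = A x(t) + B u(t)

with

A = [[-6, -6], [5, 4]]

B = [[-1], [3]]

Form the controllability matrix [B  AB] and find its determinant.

AB = [[-12], [7]]
Controllability matrix C = [B  AB] = [[-1, -12], [3, 7]]
det(C) = (-1)·7 - (-12)·3 = -7 - (-36) = 29
Since det(C) ≠ 0, rank(C) = 2 and the system is completely controllable.

29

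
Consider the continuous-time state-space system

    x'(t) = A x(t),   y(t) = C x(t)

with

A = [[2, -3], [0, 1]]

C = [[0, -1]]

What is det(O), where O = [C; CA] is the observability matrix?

0

CA = [[0, -1]]
Observability matrix O = [C; CA] = [[0, -1], [0, -1]]
det(O) = 0·(-1) - (-1)·0 = 0 - 0 = 0
Since det(O) = 0, rank(O) < 2 and the system is not completely observable.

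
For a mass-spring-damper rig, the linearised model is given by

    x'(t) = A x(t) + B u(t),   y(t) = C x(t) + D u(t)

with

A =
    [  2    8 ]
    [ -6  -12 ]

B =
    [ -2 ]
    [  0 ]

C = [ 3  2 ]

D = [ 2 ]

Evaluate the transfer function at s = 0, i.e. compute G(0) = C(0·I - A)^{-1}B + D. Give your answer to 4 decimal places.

0.0000

G(0) = C(-A)^{-1}B + D = -C A^{-1} B + D.
det A = 24, so A^{-1} = (1/24)·adj(A) = [[-1/2, -1/3], [1/4, 1/12]]
A^{-1} B = [1, -1/2]^T
C A^{-1} B = 2
G(0) = D - C A^{-1} B = 2 - (2) = 0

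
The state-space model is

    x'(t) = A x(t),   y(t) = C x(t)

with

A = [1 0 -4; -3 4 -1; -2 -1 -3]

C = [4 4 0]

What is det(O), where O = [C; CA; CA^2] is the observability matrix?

CA = [[-8, 16, -20]]
CA^2 = [[-16, 84, 76]]
Observability matrix O = [C; CA; CA^2] = [[4, 4, 0], [-8, 16, -20], [-16, 84, 76]]
Expanding along the first row, det(O) = 4·(16·76 - (-20)·84) - 4·((-8)·76 - (-20)·(-16)) + 0·((-8)·84 - 16·(-16)) = 4·2896 - 4·(-928) + 0·(-416) = 15296
Since det(O) ≠ 0, rank(O) = 3 and the system is completely observable.

15296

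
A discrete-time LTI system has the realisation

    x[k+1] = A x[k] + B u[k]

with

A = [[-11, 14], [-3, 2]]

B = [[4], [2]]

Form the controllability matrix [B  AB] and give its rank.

1

AB = [[-16], [-8]]
Controllability matrix C = [B  AB] = [[4, -16], [2, -8]]
Every column of C is a scalar multiple of column 1 = [4, 2] (multipliers 1, -4), so the columns span a one-dimensional space.
C ≠ 0, hence rank(C) = 1.
rank(C) = 1 < n = 2, so the pair (A, B) is not completely controllable.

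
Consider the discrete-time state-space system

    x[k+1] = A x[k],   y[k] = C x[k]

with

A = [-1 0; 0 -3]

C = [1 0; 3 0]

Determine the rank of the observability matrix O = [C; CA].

CA = [[-1, 0], [-3, 0]]
Observability matrix O = [C; CA] = [[1, 0], [3, 0], [-1, 0], [-3, 0]]
Every row of O is a scalar multiple of row 1 = [1, 0] (multipliers 1, 3, -1, -3), so the rows span a one-dimensional space.
O ≠ 0, hence rank(O) = 1.
rank(O) = 1 < n = 2, so the pair (A, C) is not completely observable.

1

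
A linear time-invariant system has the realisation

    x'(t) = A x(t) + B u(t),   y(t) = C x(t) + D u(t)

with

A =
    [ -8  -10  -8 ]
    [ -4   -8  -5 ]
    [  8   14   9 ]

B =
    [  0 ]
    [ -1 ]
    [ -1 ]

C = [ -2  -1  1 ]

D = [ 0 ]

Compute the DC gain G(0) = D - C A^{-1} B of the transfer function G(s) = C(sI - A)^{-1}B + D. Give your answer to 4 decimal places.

-18.0000

G(0) = C(-A)^{-1}B + D = -C A^{-1} B + D.
det A = -8, so A^{-1} = (1/-8)·adj(A) = [[1/4, 11/4, 7/4], [1/2, 1, 1], [-1, -4, -3]]
A^{-1} B = [-9/2, -2, 7]^T
C A^{-1} B = 18
G(0) = D - C A^{-1} B = 0 - (18) = -18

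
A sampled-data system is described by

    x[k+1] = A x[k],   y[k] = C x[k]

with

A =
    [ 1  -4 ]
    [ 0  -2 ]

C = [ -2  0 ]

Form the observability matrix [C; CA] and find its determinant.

-16

CA = [[-2, 8]]
Observability matrix O = [C; CA] = [[-2, 0], [-2, 8]]
det(O) = (-2)·8 - 0·(-2) = -16 - 0 = -16
Since det(O) ≠ 0, rank(O) = 2 and the system is completely observable.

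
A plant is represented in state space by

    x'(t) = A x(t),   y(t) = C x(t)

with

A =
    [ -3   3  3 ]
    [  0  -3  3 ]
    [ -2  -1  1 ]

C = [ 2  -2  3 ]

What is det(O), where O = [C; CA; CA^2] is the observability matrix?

1818

CA = [[-12, 9, 3]]
CA^2 = [[30, -66, -6]]
Observability matrix O = [C; CA; CA^2] = [[2, -2, 3], [-12, 9, 3], [30, -66, -6]]
Expanding along the first row, det(O) = 2·(9·(-6) - 3·(-66)) - (-2)·((-12)·(-6) - 3·30) + 3·((-12)·(-66) - 9·30) = 2·144 - (-2)·(-18) + 3·522 = 1818
Since det(O) ≠ 0, rank(O) = 3 and the system is completely observable.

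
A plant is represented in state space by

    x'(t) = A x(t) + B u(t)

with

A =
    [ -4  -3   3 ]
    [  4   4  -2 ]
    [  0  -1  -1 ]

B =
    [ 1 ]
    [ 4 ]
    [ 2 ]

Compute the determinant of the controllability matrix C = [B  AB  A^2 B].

AB = [[-10], [16], [-6]]
A^2B = [[-26], [36], [-10]]
Controllability matrix C = [B  AB  A^2B] = [[1, -10, -26], [4, 16, 36], [2, -6, -10]]
Expanding along the first row, det(C) = 1·(16·(-10) - 36·(-6)) - (-10)·(4·(-10) - 36·2) + (-26)·(4·(-6) - 16·2) = 1·56 - (-10)·(-112) + (-26)·(-56) = 392
Since det(C) ≠ 0, rank(C) = 3 and the system is completely controllable.

392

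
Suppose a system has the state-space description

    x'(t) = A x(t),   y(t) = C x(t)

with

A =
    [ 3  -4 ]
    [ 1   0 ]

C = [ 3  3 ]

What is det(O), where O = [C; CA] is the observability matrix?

CA = [[12, -12]]
Observability matrix O = [C; CA] = [[3, 3], [12, -12]]
det(O) = 3·(-12) - 3·12 = -36 - 36 = -72
Since det(O) ≠ 0, rank(O) = 2 and the system is completely observable.

-72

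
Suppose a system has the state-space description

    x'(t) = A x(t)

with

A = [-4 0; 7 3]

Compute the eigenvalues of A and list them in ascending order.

det(sI - A) = s^2 - (tr A)s + det A, with tr A = (-4) + 3 = -1 and det A = (-4)·3 - 0·7 = -12 - 0 = -12.
So p(s) = det(sI - A) = s^2 + s - 12.
Factor s^2 + s - 12: two numbers with sum -1 and product -12 are 3 and -4, so s^2 + s - 12 = (s - 3)(s + 4).
Hence p(s) = (s - 3) (s + 4), with roots -4, 3.
At least one eigenvalue has non-negative real part, so the system is not asymptotically stable.

-4, 3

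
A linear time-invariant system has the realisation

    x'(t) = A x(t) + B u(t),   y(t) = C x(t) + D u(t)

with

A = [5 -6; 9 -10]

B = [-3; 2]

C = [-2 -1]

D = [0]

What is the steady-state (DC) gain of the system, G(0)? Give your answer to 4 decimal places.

G(0) = C(-A)^{-1}B + D = -C A^{-1} B + D.
det A = 4, so A^{-1} = (1/4)·adj(A) = [[-5/2, 3/2], [-9/4, 5/4]]
A^{-1} B = [21/2, 37/4]^T
C A^{-1} B = -121/4
G(0) = D - C A^{-1} B = 0 - (-121/4) = 121/4 ≈ 30.2500

30.2500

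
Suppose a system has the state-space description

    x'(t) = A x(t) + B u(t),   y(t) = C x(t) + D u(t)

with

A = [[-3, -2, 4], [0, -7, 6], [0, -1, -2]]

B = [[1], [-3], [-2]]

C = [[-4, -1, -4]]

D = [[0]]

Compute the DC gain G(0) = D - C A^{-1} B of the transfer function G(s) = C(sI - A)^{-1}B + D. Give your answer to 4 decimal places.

G(0) = C(-A)^{-1}B + D = -C A^{-1} B + D.
det A = -60, so A^{-1} = (1/-60)·adj(A) = [[-1/3, 2/15, -4/15], [0, -1/10, -3/10], [0, 1/20, -7/20]]
A^{-1} B = [-1/5, 9/10, 11/20]^T
C A^{-1} B = -23/10
G(0) = D - C A^{-1} B = 0 - (-23/10) = 23/10 ≈ 2.3000

2.3000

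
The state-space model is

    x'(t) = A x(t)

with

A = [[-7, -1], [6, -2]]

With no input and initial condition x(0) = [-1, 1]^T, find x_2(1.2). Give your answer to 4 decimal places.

det(sI - A) = s^2 - (tr A)s + det A, with tr A = (-7) + (-2) = -9 and det A = (-7)·(-2) - (-1)·6 = 14 - (-6) = 20.
So p(s) = det(sI - A) = s^2 + 9s + 20.
Factor s^2 + 9s + 20: two numbers with sum -9 and product 20 are -4 and -5, so s^2 + 9s + 20 = (s + 4)(s + 5).
Hence p(s) = (s + 4) (s + 5), with roots -5, -4.
The eigenvalues -5, -4 are distinct and real, so A is diagonalisable and x(t) = e^{At} x(0) = V diag(e^{λ_i t}) V^{-1} x(0), where the columns of V are the eigenvectors.
λ = -5: A - (-5)I = [[-2, -1], [6, 3]]. Row 1 gives (-2)·v1 + (-1)·v2 = 0, so take v_1 = [-1, 2]^T.
λ = -4: A - (-4)I = [[-3, -1], [6, 2]]. Row 1 gives (-3)·v1 + (-1)·v2 = 0, so take v_2 = [-1, 3]^T.
V = [v_1 v_2] = [[-1, -1], [2, 3]] has det V = -1, so V^{-1} = adj(V)/det V = [[-3, -1], [2, 1]].
Modal coordinates z(0) = V^{-1} x(0): (-3)·(-1) + (-1)·1 = 2; 2·(-1) + 1·1 = -1; so z(0) = [2, -1]^T.
x_2(t) = Σ_i (v_i)_2 · z_i(0) · e^{λ_i t} (row 2 of V times the modal terms).
x_2(1.2) = 2·2·e^{-5·1.2} + 3·(-1)·e^{-4·1.2} = 4·0.002479 + (-3)·0.008230 = -0.0148.

-0.0148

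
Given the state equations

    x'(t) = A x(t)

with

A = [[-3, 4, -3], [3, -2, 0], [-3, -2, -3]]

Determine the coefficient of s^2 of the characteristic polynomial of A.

Expand det(sI - A) for the 3×3 matrix.
p(s) = s^3 + 8s^2 - 54.
(Check: constant term = det(-A) = (-1)^3 det A = -54; coefficient of s^2 = -tr A = 8.)
The coefficient of s^2 is 8.

8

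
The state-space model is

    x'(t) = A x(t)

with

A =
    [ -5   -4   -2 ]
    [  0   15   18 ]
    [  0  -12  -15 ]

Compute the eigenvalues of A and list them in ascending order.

det(sI - A) = s^3 - (tr A)s^2 + (M11 + M22 + M33)s - det A, where Mii is the 2×2 principal minor of A obtained by deleting row i and column i.
tr A = (-5) + 15 + (-15) = -5; M11 = 15·(-15) - 18·(-12) = -225 - (-216) = -9; M22 = (-5)·(-15) - (-2)·0 = 75 - 0 = 75; M33 = (-5)·15 - (-4)·0 = -75 - 0 = -75; sum of minors = -9.
det A = (-5)·(15·(-15) - 18·(-12)) - (-4)·(0·(-15) - 18·0) + (-2)·(0·(-12) - 15·0) = (-5)·(-9) - (-4)·0 + (-2)·0 = 45.
So p(s) = det(sI - A) = s^3 + 5s^2 - 9s - 45.
Rational-root test: any integer root divides -45. Testing small divisors, s = -3 works: p(-3) = -27 + 45 + 27 + (-45) = 0, so (s + 3) is a factor.
Dividing, p(s) = (s + 3)(s^2 + 2s - 15).
Factor s^2 + 2s - 15: two numbers with sum -2 and product -15 are 3 and -5, so s^2 + 2s - 15 = (s - 3)(s + 5).
Hence p(s) = (s - 3) (s + 3) (s + 5), with roots -5, -3, 3.
At least one eigenvalue has non-negative real part, so the system is not asymptotically stable.

-5, -3, 3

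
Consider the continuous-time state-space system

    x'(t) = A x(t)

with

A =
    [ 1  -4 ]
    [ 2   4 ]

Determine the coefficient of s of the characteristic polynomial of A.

-5

For a 2×2 matrix, det(sI - A) = s^2 - (tr A)s + det A.
tr A = 5, det A = 12.
So p(s) = s^2 - 5s + 12.
The coefficient of s is -5.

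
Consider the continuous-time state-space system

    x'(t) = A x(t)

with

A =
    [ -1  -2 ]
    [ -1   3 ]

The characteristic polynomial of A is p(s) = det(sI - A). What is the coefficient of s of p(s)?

-2

For a 2×2 matrix, det(sI - A) = s^2 - (tr A)s + det A.
tr A = 2, det A = -5.
So p(s) = s^2 - 2s - 5.
The coefficient of s is -2.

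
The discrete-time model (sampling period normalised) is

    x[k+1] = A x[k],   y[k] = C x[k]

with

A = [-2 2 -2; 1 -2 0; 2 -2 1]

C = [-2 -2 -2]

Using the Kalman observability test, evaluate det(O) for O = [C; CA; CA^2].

-152

CA = [[-2, 4, 2]]
CA^2 = [[12, -16, 6]]
Observability matrix O = [C; CA; CA^2] = [[-2, -2, -2], [-2, 4, 2], [12, -16, 6]]
Expanding along the first row, det(O) = (-2)·(4·6 - 2·(-16)) - (-2)·((-2)·6 - 2·12) + (-2)·((-2)·(-16) - 4·12) = (-2)·56 - (-2)·(-36) + (-2)·(-16) = -152
Since det(O) ≠ 0, rank(O) = 3 and the system is completely observable.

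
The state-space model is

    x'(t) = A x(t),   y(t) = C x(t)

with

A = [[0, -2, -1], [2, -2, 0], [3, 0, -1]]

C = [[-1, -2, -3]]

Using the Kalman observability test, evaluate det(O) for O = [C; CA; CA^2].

CA = [[-13, 6, 4]]
CA^2 = [[24, 14, 9]]
Observability matrix O = [C; CA; CA^2] = [[-1, -2, -3], [-13, 6, 4], [24, 14, 9]]
Expanding along the first row, det(O) = (-1)·(6·9 - 4·14) - (-2)·((-13)·9 - 4·24) + (-3)·((-13)·14 - 6·24) = (-1)·(-2) - (-2)·(-213) + (-3)·(-326) = 554
Since det(O) ≠ 0, rank(O) = 3 and the system is completely observable.

554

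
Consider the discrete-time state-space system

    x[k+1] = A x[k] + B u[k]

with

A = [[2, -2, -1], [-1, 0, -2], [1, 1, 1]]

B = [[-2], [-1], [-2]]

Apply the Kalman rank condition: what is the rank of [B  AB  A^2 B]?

AB = [[0], [6], [-5]]
A^2B = [[-7], [10], [1]]
Controllability matrix C = [B  AB  A^2B] = [[-2, 0, -7], [-1, 6, 10], [-2, -5, 1]]
det(C) = (-2)·(6·1 - 10·(-5)) - 0·((-1)·1 - 10·(-2)) + (-7)·((-1)·(-5) - 6·(-2)) = (-2)·56 - 0·19 + (-7)·17 = -231 ≠ 0, so rank(C) = 3.
rank(C) = 3 = n, so the pair (A, B) is completely controllable.

3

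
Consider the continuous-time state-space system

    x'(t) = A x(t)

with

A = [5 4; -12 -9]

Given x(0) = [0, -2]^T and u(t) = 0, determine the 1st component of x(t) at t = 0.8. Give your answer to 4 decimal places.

det(sI - A) = s^2 - (tr A)s + det A, with tr A = 5 + (-9) = -4 and det A = 5·(-9) - 4·(-12) = -45 - (-48) = 3.
So p(s) = det(sI - A) = s^2 + 4s + 3.
Factor s^2 + 4s + 3: two numbers with sum -4 and product 3 are -1 and -3, so s^2 + 4s + 3 = (s + 1)(s + 3).
Hence p(s) = (s + 1) (s + 3), with roots -3, -1.
The eigenvalues -3, -1 are distinct and real, so A is diagonalisable and x(t) = e^{At} x(0) = V diag(e^{λ_i t}) V^{-1} x(0), where the columns of V are the eigenvectors.
λ = -3: A - (-3)I = [[8, 4], [-12, -6]]. Row 1 gives 8·v1 + 4·v2 = 0, so take v_1 = [1, -2]^T.
λ = -1: A - (-1)I = [[6, 4], [-12, -8]]. Row 1 gives 6·v1 + 4·v2 = 0, so take v_2 = [2, -3]^T.
V = [v_1 v_2] = [[1, 2], [-2, -3]] has det V = 1, so V^{-1} = adj(V)/det V = [[-3, -2], [2, 1]].
Modal coordinates z(0) = V^{-1} x(0): (-3)·0 + (-2)·(-2) = 4; 2·0 + 1·(-2) = -2; so z(0) = [4, -2]^T.
x_1(t) = Σ_i (v_i)_1 · z_i(0) · e^{λ_i t} (row 1 of V times the modal terms).
x_1(0.8) = 1·4·e^{-3·0.8} + 2·(-2)·e^{-1·0.8} = 4·0.090718 + (-4)·0.449329 = -1.4344.

-1.4344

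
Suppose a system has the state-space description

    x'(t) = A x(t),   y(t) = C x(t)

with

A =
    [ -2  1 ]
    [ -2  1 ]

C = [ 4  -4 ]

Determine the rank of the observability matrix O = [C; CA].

CA = [[0, 0]]
Observability matrix O = [C; CA] = [[4, -4], [0, 0]]
Every row of O is a scalar multiple of row 1 = [4, -4] (multipliers 1, 0), so the rows span a one-dimensional space.
O ≠ 0, hence rank(O) = 1.
rank(O) = 1 < n = 2, so the pair (A, C) is not completely observable.

1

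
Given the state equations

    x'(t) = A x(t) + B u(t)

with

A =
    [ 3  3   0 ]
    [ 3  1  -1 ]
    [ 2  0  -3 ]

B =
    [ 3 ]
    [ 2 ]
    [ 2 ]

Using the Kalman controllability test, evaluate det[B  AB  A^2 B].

234

AB = [[15], [9], [0]]
A^2B = [[72], [54], [30]]
Controllability matrix C = [B  AB  A^2B] = [[3, 15, 72], [2, 9, 54], [2, 0, 30]]
Expanding along the first row, det(C) = 3·(9·30 - 54·0) - 15·(2·30 - 54·2) + 72·(2·0 - 9·2) = 3·270 - 15·(-48) + 72·(-18) = 234
Since det(C) ≠ 0, rank(C) = 3 and the system is completely controllable.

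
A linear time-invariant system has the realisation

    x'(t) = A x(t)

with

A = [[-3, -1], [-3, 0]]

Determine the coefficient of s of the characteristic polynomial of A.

3

For a 2×2 matrix, det(sI - A) = s^2 - (tr A)s + det A.
tr A = -3, det A = -3.
So p(s) = s^2 + 3s - 3.
The coefficient of s is 3.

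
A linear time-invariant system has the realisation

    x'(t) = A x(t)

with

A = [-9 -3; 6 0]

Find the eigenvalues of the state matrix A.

-6, -3

det(sI - A) = s^2 - (tr A)s + det A, with tr A = (-9) + 0 = -9 and det A = (-9)·0 - (-3)·6 = 0 - (-18) = 18.
So p(s) = det(sI - A) = s^2 + 9s + 18.
Factor s^2 + 9s + 18: two numbers with sum -9 and product 18 are -3 and -6, so s^2 + 9s + 18 = (s + 3)(s + 6).
Hence p(s) = (s + 3) (s + 6), with roots -6, -3.
All eigenvalues have negative real part, so the system is asymptotically stable.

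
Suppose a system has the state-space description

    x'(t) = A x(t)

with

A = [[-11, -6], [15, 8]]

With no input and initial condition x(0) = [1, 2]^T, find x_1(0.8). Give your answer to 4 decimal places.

-4.9942

det(sI - A) = s^2 - (tr A)s + det A, with tr A = (-11) + 8 = -3 and det A = (-11)·8 - (-6)·15 = -88 - (-90) = 2.
So p(s) = det(sI - A) = s^2 + 3s + 2.
Factor s^2 + 3s + 2: two numbers with sum -3 and product 2 are -1 and -2, so s^2 + 3s + 2 = (s + 1)(s + 2).
Hence p(s) = (s + 1) (s + 2), with roots -2, -1.
The eigenvalues -2, -1 are distinct and real, so A is diagonalisable and x(t) = e^{At} x(0) = V diag(e^{λ_i t}) V^{-1} x(0), where the columns of V are the eigenvectors.
λ = -2: A - (-2)I = [[-9, -6], [15, 10]]. Row 1 gives (-9)·v1 + (-6)·v2 = 0, so take v_1 = [2, -3]^T.
λ = -1: A - (-1)I = [[-10, -6], [15, 9]]. Row 1 gives (-10)·v1 + (-6)·v2 = 0, so take v_2 = [3, -5]^T.
V = [v_1 v_2] = [[2, 3], [-3, -5]] has det V = -1, so V^{-1} = adj(V)/det V = [[5, 3], [-3, -2]].
Modal coordinates z(0) = V^{-1} x(0): 5·1 + 3·2 = 11; (-3)·1 + (-2)·2 = -7; so z(0) = [11, -7]^T.
x_1(t) = Σ_i (v_i)_1 · z_i(0) · e^{λ_i t} (row 1 of V times the modal terms).
x_1(0.8) = 2·11·e^{-2·0.8} + 3·(-7)·e^{-1·0.8} = 22·0.201897 + (-21)·0.449329 = -4.9942.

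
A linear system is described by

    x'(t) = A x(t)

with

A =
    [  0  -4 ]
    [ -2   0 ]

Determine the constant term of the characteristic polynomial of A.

-8

For a 2×2 matrix, det(sI - A) = s^2 - (tr A)s + det A.
tr A = 0, det A = -8.
So p(s) = s^2 - 8.
The constant term is -8.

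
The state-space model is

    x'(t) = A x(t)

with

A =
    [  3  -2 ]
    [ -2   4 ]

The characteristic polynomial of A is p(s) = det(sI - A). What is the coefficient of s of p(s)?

-7

For a 2×2 matrix, det(sI - A) = s^2 - (tr A)s + det A.
tr A = 7, det A = 8.
So p(s) = s^2 - 7s + 8.
The coefficient of s is -7.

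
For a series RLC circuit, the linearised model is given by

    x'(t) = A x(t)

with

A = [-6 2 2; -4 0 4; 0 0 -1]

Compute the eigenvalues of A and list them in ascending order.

det(sI - A) = s^3 - (tr A)s^2 + (M11 + M22 + M33)s - det A, where Mii is the 2×2 principal minor of A obtained by deleting row i and column i.
tr A = (-6) + 0 + (-1) = -7; M11 = 0·(-1) - 4·0 = 0 - 0 = 0; M22 = (-6)·(-1) - 2·0 = 6 - 0 = 6; M33 = (-6)·0 - 2·(-4) = 0 - (-8) = 8; sum of minors = 14.
det A = (-6)·(0·(-1) - 4·0) - 2·((-4)·(-1) - 4·0) + 2·((-4)·0 - 0·0) = (-6)·0 - 2·4 + 2·0 = -8.
So p(s) = det(sI - A) = s^3 + 7s^2 + 14s + 8.
Rational-root test: any integer root divides 8. Testing small divisors, s = -1 works: p(-1) = -1 + 7 + (-14) + 8 = 0, so (s + 1) is a factor.
Dividing, p(s) = (s + 1)(s^2 + 6s + 8).
Factor s^2 + 6s + 8: two numbers with sum -6 and product 8 are -2 and -4, so s^2 + 6s + 8 = (s + 2)(s + 4).
Hence p(s) = (s + 1) (s + 2) (s + 4), with roots -4, -2, -1.
All eigenvalues have negative real part, so the system is asymptotically stable.

-4, -2, -1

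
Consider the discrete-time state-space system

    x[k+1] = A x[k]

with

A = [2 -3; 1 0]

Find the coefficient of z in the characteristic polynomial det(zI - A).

-2

For a 2×2 matrix, det(zI - A) = z^2 - (tr A)z + det A.
tr A = 2, det A = 3.
So p(z) = z^2 - 2z + 3.
The coefficient of z is -2.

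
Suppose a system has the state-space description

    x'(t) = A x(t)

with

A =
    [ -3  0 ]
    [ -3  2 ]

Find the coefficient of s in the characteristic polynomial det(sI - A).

1

For a 2×2 matrix, det(sI - A) = s^2 - (tr A)s + det A.
tr A = -1, det A = -6.
So p(s) = s^2 + s - 6.
The coefficient of s is 1.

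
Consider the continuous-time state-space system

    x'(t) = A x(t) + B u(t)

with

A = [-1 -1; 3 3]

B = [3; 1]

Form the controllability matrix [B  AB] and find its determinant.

40

AB = [[-4], [12]]
Controllability matrix C = [B  AB] = [[3, -4], [1, 12]]
det(C) = 3·12 - (-4)·1 = 36 - (-4) = 40
Since det(C) ≠ 0, rank(C) = 2 and the system is completely controllable.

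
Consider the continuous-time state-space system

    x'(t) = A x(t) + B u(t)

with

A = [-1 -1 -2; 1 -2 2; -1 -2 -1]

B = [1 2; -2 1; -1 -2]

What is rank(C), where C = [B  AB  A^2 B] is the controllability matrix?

AB = [[3, 1], [3, -4], [4, -2]]
A^2B = [[-14, 7], [5, 5], [-13, 9]]
Controllability matrix C = [B  AB  A^2B] = [[1, 2, 3, 1, -14, 7], [-2, 1, 3, -4, 5, 5], [-1, -2, 4, -2, -13, 9]]
Take the 3×3 submatrix of C formed by columns 1, 2, 3: [[1, 2, 3], [-2, 1, 3], [-1, -2, 4]]. Its determinant is 1·(1·4 - 3·(-2)) - 2·((-2)·4 - 3·(-1)) + 3·((-2)·(-2) - 1·(-1)) = 1·10 - 2·(-5) + 3·5 = 35 ≠ 0.
So rank(C) ≥ 3; since C has 3 rows, rank(C) = 3.
rank(C) = 3 = n, so the pair (A, B) is completely controllable.

3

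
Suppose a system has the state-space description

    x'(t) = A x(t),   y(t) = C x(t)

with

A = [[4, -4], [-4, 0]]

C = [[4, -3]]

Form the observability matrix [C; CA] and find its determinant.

CA = [[28, -16]]
Observability matrix O = [C; CA] = [[4, -3], [28, -16]]
det(O) = 4·(-16) - (-3)·28 = -64 - (-84) = 20
Since det(O) ≠ 0, rank(O) = 2 and the system is completely observable.

20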